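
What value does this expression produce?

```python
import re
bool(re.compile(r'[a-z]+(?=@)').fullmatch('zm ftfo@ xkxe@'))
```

False

`fullmatch` succeeds only if the pattern covers the string from start to end.
Here the pattern can't cover the whole string, so the call returns None, and `bool(None)` is False.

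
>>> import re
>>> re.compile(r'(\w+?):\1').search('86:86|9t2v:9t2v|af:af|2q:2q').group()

The backreference `\1` re-matches whatever the first group consumed, character for character.
The match spans [0:5] → '86:86'.

'86:86'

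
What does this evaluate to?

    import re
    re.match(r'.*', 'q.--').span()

The pattern matches zero or more of any character.
With `match`, the pattern is implicitly anchored at the beginning.
The match spans [0:4] → 'q.--'.

(0, 4)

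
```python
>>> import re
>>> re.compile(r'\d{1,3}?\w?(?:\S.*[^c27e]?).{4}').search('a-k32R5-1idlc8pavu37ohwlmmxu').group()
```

The pattern matches 1 to 3 of a digit (lazy), then optionally a word character; then a non-whitespace character, then zero or more of any character, then optionally any character except [c27e] (non-capturing group); then exactly 4 of any character.
Unlike `match`, `search` isn't anchored — it looks for the pattern anywhere in the string.
The match spans [3:28] → '32R5-1idlc8pavu37ohwlmmxu'.

'32R5-1idlc8pavu37ohwlmmxu'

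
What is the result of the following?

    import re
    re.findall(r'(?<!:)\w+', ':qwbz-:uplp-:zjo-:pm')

`(?!…)`/`(?<!…)` only lets a position through if the neighbouring text does NOT match; no characters are consumed.
Matches: at [2:5] → 'wbz'; at [8:11] → 'plp'; at [14:16] → 'jo'; at [19:20] → 'm'.
With no groups in the pattern, `findall` gives back each whole match — 4 here.

['wbz', 'plp', 'jo', 'm']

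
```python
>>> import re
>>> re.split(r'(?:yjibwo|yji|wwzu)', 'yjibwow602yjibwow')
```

`|` is ordered: at each position the engine commits to the first alternative that works.
Matches to split on: at [0:6] → 'yjibwo'; at [10:16] → 'yjibwo'.
The string is cut at each match, leaving 3 pieces.

['', 'w602', 'w']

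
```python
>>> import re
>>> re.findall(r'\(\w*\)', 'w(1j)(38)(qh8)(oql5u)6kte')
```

Walking the string: at [1:5] → '(1j)'; at [5:9] → '(38)'; at [9:14] → '(qh8)'; at [14:21] → '(oql5u)'.
`findall` yields the raw match text (4 of them) because the pattern has no groups.

['(1j)', '(38)', '(qh8)', '(oql5u)']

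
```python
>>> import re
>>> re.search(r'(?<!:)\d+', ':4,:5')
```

None

A negative assertion filters positions out without eating any characters.
Here no position works, so the call returns None.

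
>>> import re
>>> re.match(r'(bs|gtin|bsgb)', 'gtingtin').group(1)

'gtin'

`re.match` only tries the pattern at the start of the string.
The match spans [0:4] → 'gtin'.
Captured: group 1 = 'gtin'.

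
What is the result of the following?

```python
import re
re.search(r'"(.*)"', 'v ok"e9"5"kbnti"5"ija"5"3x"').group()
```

'"e9"5"kbnti"5"ija"5"3x"'

The match spans [4:27] → '"e9"5"kbnti"5"ija"5"3x"'.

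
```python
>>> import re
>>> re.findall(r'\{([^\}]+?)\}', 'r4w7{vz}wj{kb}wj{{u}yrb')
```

['vz', 'kb', '{u']

Because there's exactly one group, `findall` drops the full match and keeps group 1 from each hit.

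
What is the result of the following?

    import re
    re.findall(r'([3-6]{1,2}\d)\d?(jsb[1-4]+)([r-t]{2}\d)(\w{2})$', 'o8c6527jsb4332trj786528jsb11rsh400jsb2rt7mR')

[('40', 'jsb2', 'rt7', 'mR')]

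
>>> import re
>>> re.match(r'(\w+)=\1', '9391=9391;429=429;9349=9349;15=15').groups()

The match spans [0:9] → '9391=9391'.
Captured: group 1 = '9391'.

('9391',)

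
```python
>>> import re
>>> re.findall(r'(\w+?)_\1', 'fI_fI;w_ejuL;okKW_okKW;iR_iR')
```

The backreference `\1` re-matches whatever the first group consumed, character for character.
Scanning left to right: at [0:5] match 'fI_fI', group 1 = 'fI'; at [13:22] match 'okKW_okKW', group 1 = 'okKW'; at [23:28] match 'iR_iR', group 1 = 'iR'.
With a single group, `findall` returns only what that group captured — 3 items.

['fI', 'okKW', 'iR']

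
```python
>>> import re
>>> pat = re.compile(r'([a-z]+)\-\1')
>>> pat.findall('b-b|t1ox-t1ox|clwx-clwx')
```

After group 1 captures some text, `\1` only succeeds where that same text appears again.
Scanning left to right: at [0:3] match 'b-b', group 1 = 'b'; at [14:23] match 'clwx-clwx', group 1 = 'clwx'.
With a single group, `findall` returns only what that group captured — 2 items.

['b', 'clwx']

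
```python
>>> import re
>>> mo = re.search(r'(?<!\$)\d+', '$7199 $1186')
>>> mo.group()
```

The negative lookaround is zero-width — it rules out positions where the adjacent text would match, without consuming anything.
Unlike `match`, `search` isn't anchored — it looks for the pattern anywhere in the string.
The match spans [2:5] → '199'.

'199'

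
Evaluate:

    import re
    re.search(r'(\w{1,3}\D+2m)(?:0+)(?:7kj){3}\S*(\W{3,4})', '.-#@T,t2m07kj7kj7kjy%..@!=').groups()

('T,t2m', '@!=')

This matches 1 to 3 of a word character, then one or more of a non-digit, then the literal '2m' (captured); then one or more of a literal '0' (non-capturing group); then the literal '7kj' repeated 3 times, then zero or more of a non-whitespace character; then 3 to 4 of a non-word character (captured).
`re.search` tries every starting position until one works.
The match spans [4:26] → 'T,t2m07kj7kj7kjy%..@!='.
Captured: group 1 = 'T,t2m', group 2 = '@!='.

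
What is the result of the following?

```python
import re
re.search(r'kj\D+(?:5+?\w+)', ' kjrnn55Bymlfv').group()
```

This matches the literal 'kj', then one or more of a non-digit; then one or more of the literal '5' (lazy), then one or more of a word character (non-capturing group).
Unlike `match`, `search` isn't anchored — it looks for the pattern anywhere in the string.
The match spans [1:14] → 'kjrnn55Bymlfv'.

'kjrnn55Bymlfv'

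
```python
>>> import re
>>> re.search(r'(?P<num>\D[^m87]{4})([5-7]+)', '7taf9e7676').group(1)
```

'taf9e'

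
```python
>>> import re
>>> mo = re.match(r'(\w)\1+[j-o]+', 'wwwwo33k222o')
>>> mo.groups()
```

('w',)

A backreference is literal: `\1` must see the identical characters the first group matched.
With `match`, the pattern is implicitly anchored at the beginning.
The match spans [0:5] → 'wwwwo'.
Captured: group 1 = 'w'.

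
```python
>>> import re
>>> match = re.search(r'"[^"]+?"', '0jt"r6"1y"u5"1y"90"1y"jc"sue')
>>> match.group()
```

'"r6"'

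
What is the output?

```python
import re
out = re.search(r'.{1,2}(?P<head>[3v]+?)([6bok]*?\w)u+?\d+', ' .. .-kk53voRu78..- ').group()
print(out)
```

The match spans [7:16] → 'k53voRu78'.

k53voRu78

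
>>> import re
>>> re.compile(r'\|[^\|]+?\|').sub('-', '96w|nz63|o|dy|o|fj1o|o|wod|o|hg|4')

'96w-o-o-o-o-4'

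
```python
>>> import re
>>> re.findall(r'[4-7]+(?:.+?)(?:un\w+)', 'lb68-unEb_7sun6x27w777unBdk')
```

['68-unEb_7sun6x27w777unBdk']

The pattern matches one or more of a character in [4-7]; then one or more of any character (lazy) (non-capturing group); then the literal 'un', then one or more of a word character (non-capturing group).
Walking the string: at [2:27] → '68-unEb_7sun6x27w777unBdk'.
With no groups in the pattern, `findall` gives back each whole match — 1 here.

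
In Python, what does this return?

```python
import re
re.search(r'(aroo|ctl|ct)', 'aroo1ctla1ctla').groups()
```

('aroo',)

Unlike `match`, `search` isn't anchored — it looks for the pattern anywhere in the string.
The match spans [0:4] → 'aroo'.
Captured: group 1 = 'aroo'.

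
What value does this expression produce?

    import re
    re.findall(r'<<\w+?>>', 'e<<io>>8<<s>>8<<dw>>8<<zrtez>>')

['<<io>>', '<<s>>', '<<dw>>', '<<zrtez>>']

With no groups in the pattern, `findall` gives back each whole match — 4 here.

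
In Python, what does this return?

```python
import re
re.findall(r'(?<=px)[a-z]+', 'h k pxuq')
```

['uq']

Lookahead/lookbehind check context without consuming it, so the matched span excludes the asserted characters.
Walking the string: at [6:8] → 'uq'.
Since nothing is captured, `findall` lists the 1 matched substring directly.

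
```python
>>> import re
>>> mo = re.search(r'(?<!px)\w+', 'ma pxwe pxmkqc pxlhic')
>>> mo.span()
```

(0, 2)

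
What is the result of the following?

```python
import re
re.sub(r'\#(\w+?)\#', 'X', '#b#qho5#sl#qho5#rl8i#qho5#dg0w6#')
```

'Xqho5Xqho5Xqho5X'

Every occurrence is swapped for 'X'.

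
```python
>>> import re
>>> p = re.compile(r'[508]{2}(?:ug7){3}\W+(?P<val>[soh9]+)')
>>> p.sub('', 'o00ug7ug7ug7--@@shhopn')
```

Pattern: exactly 2 of one of [508], then the literal 'ug7' repeated 3 times; then one or more of a non-word character; then one or more of one of [soh9] (captured as 'val').
Matches: at [1:20] → '00ug7ug7ug7--@@shho'.
Each match is replaced by ''.

'opn'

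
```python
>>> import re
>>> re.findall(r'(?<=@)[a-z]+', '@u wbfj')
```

Because the assertion is zero-width, the text it checks is not consumed and won't appear in the result.
No capturing groups, so `findall` returns the 1 full match string.

['u']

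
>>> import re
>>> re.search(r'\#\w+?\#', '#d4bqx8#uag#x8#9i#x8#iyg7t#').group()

'#d4bqx8#'

The match spans [0:8] → '#d4bqx8#'.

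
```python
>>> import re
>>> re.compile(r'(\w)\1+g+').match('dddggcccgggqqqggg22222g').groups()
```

The backreference `\1` re-matches whatever the first group consumed, character for character.
`match` is anchored at position 0; if the pattern doesn't fit there, it returns None.
The match spans [0:5] → 'dddgg'.
Captured: group 1 = 'd'.

('d',)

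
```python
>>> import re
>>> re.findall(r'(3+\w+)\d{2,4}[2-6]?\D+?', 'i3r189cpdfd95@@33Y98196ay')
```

['3r189cpdfd', '33Y981']

The pattern matches one or more of a literal '3', then one or more of a word character (captured); then 2 to 4 of a digit, then optionally a character in [2-6], then one or more of a non-digit (lazy).
One capturing group, so `findall` returns just the captured substring from each match — 2 in all.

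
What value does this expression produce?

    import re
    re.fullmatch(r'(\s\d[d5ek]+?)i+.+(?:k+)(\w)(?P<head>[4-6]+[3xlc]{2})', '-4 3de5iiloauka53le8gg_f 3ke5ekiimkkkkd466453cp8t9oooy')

None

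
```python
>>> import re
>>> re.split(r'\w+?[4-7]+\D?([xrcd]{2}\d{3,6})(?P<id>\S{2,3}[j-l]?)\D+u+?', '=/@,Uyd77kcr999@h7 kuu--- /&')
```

The pattern matches one or more of a word character (lazy); then one or more of a character in [4-7], then optionally a non-digit; then exactly 2 of one of [xrcd], then 3 to 6 of a digit (captured); then 2 to 3 of a non-whitespace character, then optionally a character in [j-l] (captured as 'id'); then one or more of a non-digit, then one or more of a literal 'u' (lazy).
Matches to split on: at [4:22] → 'Uyd77kcr999@h7 kuu'.
The group in the pattern means `split` returns the separators' captures alongside the pieces.

['=/@,', 'cr999', '@h7', '--- /&']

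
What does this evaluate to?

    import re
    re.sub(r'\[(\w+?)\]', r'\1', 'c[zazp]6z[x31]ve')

'czazp6zx31ve'

`\1` in the replacement pulls in group 1's text for each match.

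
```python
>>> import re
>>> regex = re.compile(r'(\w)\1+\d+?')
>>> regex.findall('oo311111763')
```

`\1` is not a pattern — it's the concrete string captured by group 1, re-applied verbatim.
One capturing group, so `findall` returns just the captured substring from each match — 2 in all.

['o', '1']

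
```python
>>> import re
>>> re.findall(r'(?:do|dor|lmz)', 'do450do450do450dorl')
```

['do', 'do', 'do', 'do']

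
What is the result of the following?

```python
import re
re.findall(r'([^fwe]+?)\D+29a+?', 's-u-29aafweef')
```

A non-greedy quantifier consumes as few characters as it can — just enough that the remainder of the pattern still matches from where it stops; whatever follows it matches normally.
`findall` collects group 1 from the one match (1 total).

['s']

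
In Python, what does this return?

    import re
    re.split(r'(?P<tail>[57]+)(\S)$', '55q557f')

This matches one or more of one of [57] (captured as 'tail'); then a non-whitespace character (captured); then anchored at the end.
Matches to split on: at [3:7] → '557f'.
With a capturing group present, the delimiter's captured portion is kept in the result list.

['55q', '557', 'f', '']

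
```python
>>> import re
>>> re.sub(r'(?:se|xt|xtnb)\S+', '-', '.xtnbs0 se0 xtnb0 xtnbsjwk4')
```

'.- - - -'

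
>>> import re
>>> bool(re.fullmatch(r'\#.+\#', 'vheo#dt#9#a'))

`fullmatch` succeeds only if the pattern covers the string from start to end.
Here there's no way to consume every character, so the call returns None, and `bool(None)` is False.

False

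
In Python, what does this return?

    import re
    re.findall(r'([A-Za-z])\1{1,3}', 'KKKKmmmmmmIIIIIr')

['K', 'm', 'm', 'I']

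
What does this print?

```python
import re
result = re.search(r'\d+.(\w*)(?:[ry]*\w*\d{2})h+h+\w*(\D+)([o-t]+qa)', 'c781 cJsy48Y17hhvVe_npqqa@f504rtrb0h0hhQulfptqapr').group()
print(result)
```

Pattern: one or more of a digit, then any character; then zero or more of a word character (captured); then zero or more of one of [ry], then zero or more of a word character, then exactly 2 of a digit (non-capturing group); then one or more of a literal 'h', then one or more of a literal 'h', then zero or more of a word character; then one or more of a non-digit (captured); then one or more of a character in [o-t], then the literal 'qa' (captured).
Unlike `match`, `search` isn't anchored — it looks for the pattern anywhere in the string.
The match spans [1:25] → '781 cJsy48Y17hhvVe_npqqa'.
Captured: group 1 = 'cJsy48Y', group 2 = 'p', group 3 = 'qqa'.

781 cJsy48Y17hhvVe_npqqa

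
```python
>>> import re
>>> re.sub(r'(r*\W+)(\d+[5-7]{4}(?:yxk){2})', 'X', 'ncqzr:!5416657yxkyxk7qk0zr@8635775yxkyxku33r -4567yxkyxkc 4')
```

'ncqzX7qk0zXu33r -4567yxkyxkc 4'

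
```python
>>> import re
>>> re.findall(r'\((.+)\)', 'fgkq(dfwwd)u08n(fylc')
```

['dfwwd']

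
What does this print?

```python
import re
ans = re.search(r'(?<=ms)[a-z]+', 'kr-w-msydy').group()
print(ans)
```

Because the assertion is zero-width, the text it checks is not consumed and won't appear in the result.
Unlike `match`, `search` isn't anchored — it looks for the pattern anywhere in the string.
The match spans [7:10] → 'ydy'.

ydy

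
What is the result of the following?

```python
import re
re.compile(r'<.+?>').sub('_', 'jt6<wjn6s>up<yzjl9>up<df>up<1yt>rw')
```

The `?` after the quantifier makes it lazy — it takes as little as possible before letting the rest of the pattern try.
`sub` substitutes '_' at each match site.

'jt6_up_up_up_rw'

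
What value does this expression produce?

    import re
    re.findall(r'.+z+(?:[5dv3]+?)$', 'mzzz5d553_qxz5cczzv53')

['mzzz5d553_qxz5cczzv53']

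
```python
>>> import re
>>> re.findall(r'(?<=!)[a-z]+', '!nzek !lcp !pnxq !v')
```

The positive lookaround only admits positions where the adjacent text matches; those characters stay outside the span.
Walking the string: at [1:5] → 'nzek'; at [7:10] → 'lcp'; at [12:16] → 'pnxq'; at [18:19] → 'v'.
`findall` yields the raw match text (4 of them) because the pattern has no groups.

['nzek', 'lcp', 'pnxq', 'v']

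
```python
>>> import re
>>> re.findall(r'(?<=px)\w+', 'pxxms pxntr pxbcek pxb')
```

['xms', 'ntr', 'bcek', 'b']

Lookahead/lookbehind check context without consuming it, so the matched span excludes the asserted characters.
With no groups in the pattern, `findall` gives back each whole match — 4 here.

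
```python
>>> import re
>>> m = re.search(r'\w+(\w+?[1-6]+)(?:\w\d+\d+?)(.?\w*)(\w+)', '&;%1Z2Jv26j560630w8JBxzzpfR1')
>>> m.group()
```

'1Z2Jv26j560630w8JBxzzpfR1'

This matches one or more of a word character; then one or more of a word character (lazy), then one or more of a character in [1-6] (captured); then a word character, then one or more of a digit, then one or more of a digit (lazy) (non-capturing group); then optionally any character, then zero or more of a word character (captured); then one or more of a word character (captured).
`re.search` tries every starting position until one works.
The match spans [3:28] → '1Z2Jv26j560630w8JBxzzpfR1'.
Captured: group 1 = '56', group 2 = 'w8JBxzzpfR', group 3 = '1'.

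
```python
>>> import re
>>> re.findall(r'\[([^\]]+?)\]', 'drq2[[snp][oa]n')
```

One capturing group, so `findall` returns just the captured substring from each match — 2 in all.

['[snp', 'oa']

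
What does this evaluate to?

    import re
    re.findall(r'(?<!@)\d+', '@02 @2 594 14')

The negative lookaround is zero-width — it rules out positions where the adjacent text would match, without consuming anything.
No capturing groups, so `findall` returns the 3 full match strings.

['2', '594', '14']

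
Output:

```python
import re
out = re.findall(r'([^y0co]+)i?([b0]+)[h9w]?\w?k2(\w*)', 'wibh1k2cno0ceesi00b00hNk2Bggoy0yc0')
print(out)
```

The pattern matches one or more of any character except [y0co] (captured); then optionally a literal 'i'; then one or more of one of [b0] (captured); then optionally one of [h9w], then optionally a word character, then the literal 'k2'; then zero or more of a word character (captured).
3 groups means the one result is a tuple of 3 captured strings — 1 here.

[('wi', 'b', 'cno0ceesi00b00hNk2Bggoy0yc0')]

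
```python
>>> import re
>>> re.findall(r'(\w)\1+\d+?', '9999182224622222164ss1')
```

['9', '2', '2', 's']

`\1` has to match the exact text group 1 already captured.
Scanning left to right: at [0:5] match '99991', group 1 = '9'; at [6:10] match '2224', group 1 = '2'; at [11:17] match '222221', group 1 = '2'; at [19:22] match 'ss1', group 1 = 's'.
With a single group, `findall` returns only what that group captured — 4 items.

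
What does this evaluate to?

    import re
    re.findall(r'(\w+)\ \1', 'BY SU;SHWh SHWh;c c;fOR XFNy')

['SHWh', 'c']

The backreference `\1` re-matches whatever the first group consumed, character for character.
One capturing group, so `findall` returns just the captured substring from each match — 2 in all.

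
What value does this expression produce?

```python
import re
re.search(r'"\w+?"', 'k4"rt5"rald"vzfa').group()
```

'"rt5"'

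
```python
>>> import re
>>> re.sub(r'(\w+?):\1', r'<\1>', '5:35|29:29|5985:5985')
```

After group 1 captures some text, `\1` only succeeds where that same text appears again.
Matches: at [5:10] → '29:29'; at [11:20] → '5985:5985'.
Each match is replaced using the text its own group 1 captured.

'5:35|<29>|<5985>'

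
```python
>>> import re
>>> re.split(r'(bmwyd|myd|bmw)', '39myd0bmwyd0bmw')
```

['39', 'myd', '0', 'bmwyd', '0', 'bmw', '']

Branches in `(...|...)` are attempted left-to-right; the first branch that allows the whole pattern to succeed is taken.
`re.split` interleaves the captured-group text with the surrounding fragments.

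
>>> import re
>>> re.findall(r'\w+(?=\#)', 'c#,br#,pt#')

['c', 'br', 'pt']

Because the assertion is zero-width, the text it checks is not consumed and won't appear in the result.
With no groups in the pattern, `findall` gives back each whole match — 3 here.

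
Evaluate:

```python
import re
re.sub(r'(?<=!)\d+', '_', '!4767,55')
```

'!_,55'

Lookahead/lookbehind check context without consuming it, so the matched span excludes the asserted characters.
Matches: at [1:5] → '4767'.
Each match is replaced by '_'.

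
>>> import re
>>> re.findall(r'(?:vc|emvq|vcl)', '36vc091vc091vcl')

`|` is ordered: at each position the engine commits to the first alternative that works.
Matches: at [2:4] → 'vc'; at [7:9] → 'vc'; at [12:14] → 'vc'.
No capturing groups, so `findall` returns the 3 full match strings.

['vc', 'vc', 'vc']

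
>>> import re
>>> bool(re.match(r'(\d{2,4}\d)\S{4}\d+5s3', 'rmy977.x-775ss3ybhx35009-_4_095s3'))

False

Pattern: 2 to 4 of a digit, then a digit (captured); then exactly 4 of a non-whitespace character, then one or more of a digit, then the literal '5s3'.
`re.match` won't scan ahead — the pattern has to work from the very first character.
Here the pattern fails at index 0, so the call returns None, and `bool(None)` is False.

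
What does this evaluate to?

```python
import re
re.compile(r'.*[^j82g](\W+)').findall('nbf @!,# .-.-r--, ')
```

`findall` collects group 1 from the one match (1 total).

[' ']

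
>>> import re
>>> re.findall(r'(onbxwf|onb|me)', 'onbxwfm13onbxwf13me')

Branches in `(...|...)` are attempted left-to-right; the first branch that allows the whole pattern to succeed is taken.
Scanning left to right: at [0:6] match 'onbxwf', group 1 = 'onbxwf'; at [9:15] match 'onbxwf', group 1 = 'onbxwf'; at [17:19] match 'me', group 1 = 'me'.
One capturing group, so `findall` returns just the captured substring from each match — 3 in all.

['onbxwf', 'onbxwf', 'me']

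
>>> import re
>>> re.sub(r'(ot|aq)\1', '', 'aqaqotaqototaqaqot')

After group 1 captures some text, `\1` only succeeds where that same text appears again.
Every occurrence is swapped for ''.

'otaqot'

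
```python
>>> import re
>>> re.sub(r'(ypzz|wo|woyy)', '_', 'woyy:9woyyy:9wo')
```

The regex engine tests alternatives in the order written; an earlier branch that matches wins even if a later one would match more.
Matches: at [0:2] → 'wo'; at [6:8] → 'wo'; at [13:15] → 'wo'.
`sub` substitutes '_' at each match site.

'_yy:9_yyy:9_'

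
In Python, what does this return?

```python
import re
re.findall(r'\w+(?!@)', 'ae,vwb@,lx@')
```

A negative assertion filters positions out without eating any characters.
Scanning left to right: at [0:2] → 'ae'; at [3:5] → 'vw'; at [8:9] → 'l'.
With no groups in the pattern, `findall` gives back each whole match — 3 here.

['ae', 'vw', 'l']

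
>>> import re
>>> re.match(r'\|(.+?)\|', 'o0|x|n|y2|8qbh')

None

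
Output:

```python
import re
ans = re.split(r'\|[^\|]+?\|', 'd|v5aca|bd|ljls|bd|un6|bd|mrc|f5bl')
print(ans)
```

`split` removes every match and returns the 5 fragments in between.

['d', 'bd', 'bd', 'bd', 'f5bl']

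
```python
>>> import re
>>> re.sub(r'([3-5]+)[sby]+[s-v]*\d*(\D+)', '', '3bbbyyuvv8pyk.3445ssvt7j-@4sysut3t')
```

''

Pattern: one or more of a character in [3-5] (captured); then one or more of one of [sby]; then zero or more of a character in [s-v], then zero or more of a digit; then one or more of a non-digit (captured).
Matches: at [0:14] → '3bbbyyuvv8pyk.'; at [14:26] → '3445ssvt7j-@'; at [26:34] → '4sysut3t'.
`sub` substitutes '' at each match site.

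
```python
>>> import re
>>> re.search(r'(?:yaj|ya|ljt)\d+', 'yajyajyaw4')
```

Unlike `match`, `search` isn't anchored — it looks for the pattern anywhere in the string.
Here nothing in the string fits, so the call returns None.

None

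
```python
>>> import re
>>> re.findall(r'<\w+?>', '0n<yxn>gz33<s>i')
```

Walking the string: at [2:7] → '<yxn>'; at [11:14] → '<s>'.
`findall` yields the raw match text (2 of them) because the pattern has no groups.

['<yxn>', '<s>']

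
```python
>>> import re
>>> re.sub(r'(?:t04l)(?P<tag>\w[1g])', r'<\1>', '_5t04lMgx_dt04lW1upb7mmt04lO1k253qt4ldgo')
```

The replacement refers to a captured group, so each match is rewritten using its own captured text.

'_5<Mg>x_d<W1>upb7mm<O1>k253qt4ldgo'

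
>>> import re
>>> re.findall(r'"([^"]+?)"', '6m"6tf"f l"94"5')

['6tf', '94']

Walking the string: at [2:7] match '"6tf"', group 1 = '6tf'; at [10:14] match '"94"', group 1 = '94'.
One capturing group, so `findall` returns just the captured substring from each match — 2 in all.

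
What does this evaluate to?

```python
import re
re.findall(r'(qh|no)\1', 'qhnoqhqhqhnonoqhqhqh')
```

The backreference `\1` re-matches whatever the first group consumed, character for character.
Scanning left to right: at [4:8] match 'qhqh', group 1 = 'qh'; at [10:14] match 'nono', group 1 = 'no'; at [14:18] match 'qhqh', group 1 = 'qh'.
`findall` collects group 1 from each match (3 total).

['qh', 'no', 'qh']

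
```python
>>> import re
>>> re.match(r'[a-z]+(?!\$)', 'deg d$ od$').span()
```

`re.match` won't scan ahead — the pattern has to work from the very first character.
The match spans [0:3] → 'deg'.

(0, 3)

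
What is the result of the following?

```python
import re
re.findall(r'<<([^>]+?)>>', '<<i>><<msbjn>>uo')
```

['i', 'msbjn']

Matches: at [0:5] match '<<i>>', group 1 = 'i'; at [5:14] match '<<msbjn>>', group 1 = 'msbjn'.
With a single group, `findall` returns only what that group captured — 2 items.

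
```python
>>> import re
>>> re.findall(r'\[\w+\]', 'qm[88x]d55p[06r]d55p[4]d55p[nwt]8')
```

Scanning left to right: at [2:7] → '[88x]'; at [11:16] → '[06r]'; at [20:23] → '[4]'; at [27:32] → '[nwt]'.
`findall` yields the raw match text (4 of them) because the pattern has no groups.

['[88x]', '[06r]', '[4]', '[nwt]']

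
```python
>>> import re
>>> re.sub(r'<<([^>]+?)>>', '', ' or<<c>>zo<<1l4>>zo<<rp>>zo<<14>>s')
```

' orzozozos'

Matches: at [3:8] → '<<c>>'; at [10:17] → '<<1l4>>'; at [19:25] → '<<rp>>'; at [27:33] → '<<14>>'.
Every occurrence is swapped for ''.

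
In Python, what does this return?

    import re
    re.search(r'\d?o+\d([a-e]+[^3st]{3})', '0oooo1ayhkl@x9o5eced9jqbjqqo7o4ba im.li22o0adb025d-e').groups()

The match spans [0:10] → '0oooo1ayhk'.
Captured: group 1 = 'ayhk'.

('ayhk',)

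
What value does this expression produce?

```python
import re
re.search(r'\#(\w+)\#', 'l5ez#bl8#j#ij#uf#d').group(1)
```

'bl8'

`re.search` tries every starting position until one works.
The match spans [4:9] → '#bl8#'.
Captured: group 1 = 'bl8'.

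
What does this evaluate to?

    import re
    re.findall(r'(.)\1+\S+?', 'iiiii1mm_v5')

['i', 'm']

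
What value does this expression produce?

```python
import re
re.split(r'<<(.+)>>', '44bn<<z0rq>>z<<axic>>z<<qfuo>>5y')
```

Matches to split on: at [4:30] → '<<z0rq>>z<<axic>>z<<qfuo>>'.
With a capturing group present, the delimiter's captured portion is kept in the result list.

['44bn', 'z0rq>>z<<axic>>z<<qfuo', '5y']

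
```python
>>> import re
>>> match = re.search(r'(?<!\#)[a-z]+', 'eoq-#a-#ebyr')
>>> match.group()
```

'eoq'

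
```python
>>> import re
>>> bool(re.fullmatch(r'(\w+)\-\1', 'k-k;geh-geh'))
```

`re.fullmatch` is like wrapping the pattern in `^…$` (in single-line mode).
Here the string isn't matched end-to-end, so the call returns None, and `bool(None)` is False.

False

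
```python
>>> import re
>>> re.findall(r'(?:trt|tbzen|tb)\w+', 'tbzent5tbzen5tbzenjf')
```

Scanning left to right: at [0:20] → 'tbzent5tbzen5tbzenjf'.
No capturing groups, so `findall` returns the 1 full match string.

['tbzent5tbzen5tbzenjf']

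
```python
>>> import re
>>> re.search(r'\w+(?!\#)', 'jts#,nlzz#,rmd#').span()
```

A negative assertion filters positions out without eating any characters.
The match spans [0:2] → 'jt'.

(0, 2)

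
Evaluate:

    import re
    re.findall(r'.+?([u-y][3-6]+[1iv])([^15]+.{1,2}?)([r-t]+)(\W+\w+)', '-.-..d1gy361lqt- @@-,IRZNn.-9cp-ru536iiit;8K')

Pattern: one or more of any character (lazy); then a character in [u-y], then one or more of a character in [3-6], then one of [1iv] (captured); then one or more of any character except [15], then 1 to 2 of any character (lazy) (captured); then one or more of a character in [r-t] (captured); then one or more of a non-word character, then one or more of a word character (captured).
A `+?`/`*?`/`{m,n}?` starts at its minimum and grows only as far as needed for what follows to match.
Matches: at [0:26] match '-.-..d1gy361lqt- @@-,IRZNn', groups = ('y361', 'lq', 't', '- @@-,IRZNn'); at [26:44] match '.-9cp-ru536iiit;8K', groups = ('u536i', 'ii', 't', ';8K').
`findall` packs the 4 group values into a tuple for every match.

[('y361', 'lq', 't', '- @@-,IRZNn'), ('u536i', 'ii', 't', ';8K')]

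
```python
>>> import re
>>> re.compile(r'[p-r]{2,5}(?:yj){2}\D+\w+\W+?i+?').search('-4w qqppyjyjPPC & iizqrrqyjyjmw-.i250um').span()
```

The pattern matches 2 to 5 of a character in [p-r], then the literal 'yj' repeated 2 times, then one or more of a non-digit; then one or more of a word character, then one or more of a non-word character (lazy), then one or more of a literal 'i' (lazy).
`re.search` scans for the first position where the pattern succeeds.
The match spans [4:34] → 'qqppyjyjPPC & iizqrrqyjyjmw-.i'.

(4, 34)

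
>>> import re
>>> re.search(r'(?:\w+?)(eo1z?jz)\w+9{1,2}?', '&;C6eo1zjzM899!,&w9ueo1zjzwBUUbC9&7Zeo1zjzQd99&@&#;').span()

Pattern: one or more of a word character (lazy) (non-capturing group); then the literal 'eo1', then optionally the literal 'z', then the literal 'jz' (captured); then one or more of a word character, then 1 to 2 of the literal '9' (lazy).
The match spans [2:14] → 'C6eo1zjzM899'.

(2, 14)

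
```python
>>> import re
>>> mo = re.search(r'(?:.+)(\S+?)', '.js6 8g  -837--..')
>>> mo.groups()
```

('.',)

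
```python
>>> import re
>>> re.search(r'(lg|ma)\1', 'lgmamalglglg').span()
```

(2, 6)

`\1` is not a pattern — it's the concrete string captured by group 1, re-applied verbatim.
Unlike `match`, `search` isn't anchored — it looks for the pattern anywhere in the string.
The match spans [2:6] → 'mama'.
Captured: group 1 = 'ma'.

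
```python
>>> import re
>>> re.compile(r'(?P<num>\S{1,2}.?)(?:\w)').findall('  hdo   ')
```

['hd']

This matches 1 to 2 of a non-whitespace character, then optionally any character (captured as 'num'); then a word character (non-capturing group).
Scanning left to right: at [2:5] match 'hdo', group 1 = 'hd'.
With a single group, `findall` returns only what that group captured — 1 item.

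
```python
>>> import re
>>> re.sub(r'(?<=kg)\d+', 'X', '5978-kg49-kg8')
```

Lookahead/lookbehind check context without consuming it, so the matched span excludes the asserted characters.
Matches: at [7:9] → '49'; at [12:13] → '8'.
Every occurrence is swapped for 'X'.

'5978-kgX-kgX'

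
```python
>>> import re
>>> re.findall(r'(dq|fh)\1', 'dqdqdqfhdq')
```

['dq']

`\1` is not a pattern — it's the concrete string captured by group 1, re-applied verbatim.
Scanning left to right: at [0:4] match 'dqdq', group 1 = 'dq'.
With a single group, `findall` returns only what that group captured — 1 item.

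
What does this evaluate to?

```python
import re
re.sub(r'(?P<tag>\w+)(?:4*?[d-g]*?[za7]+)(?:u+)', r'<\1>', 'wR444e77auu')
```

This matches one or more of a word character (captured as 'tag'); then zero or more of a literal '4' (lazy), then zero or more of a character in [d-g] (lazy), then one or more of one of [za7] (non-capturing group); then one or more of a literal 'u' (non-capturing group).
Matches: at [0:11] → 'wR444e77auu'.
`\1` in the replacement pulls in group 1's text for each match.

'<wR444e77>'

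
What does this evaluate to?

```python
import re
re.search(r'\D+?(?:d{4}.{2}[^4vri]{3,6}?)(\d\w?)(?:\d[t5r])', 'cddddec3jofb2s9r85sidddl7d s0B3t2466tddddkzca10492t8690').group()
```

'cddddec3jofb2s9r'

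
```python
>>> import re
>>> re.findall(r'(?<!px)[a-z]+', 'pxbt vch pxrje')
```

['pxbt', 'vch', 'pxrje']

The negative lookahead/lookbehind blocks any match where the forbidden context is present.
Scanning left to right: at [0:4] → 'pxbt'; at [5:8] → 'vch'; at [9:14] → 'pxrje'.
With no groups in the pattern, `findall` gives back each whole match — 3 here.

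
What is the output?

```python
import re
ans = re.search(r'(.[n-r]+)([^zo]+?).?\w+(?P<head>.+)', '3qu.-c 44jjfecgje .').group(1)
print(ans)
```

3q

The match spans [0:19] → '3qu.-c 44jjfecgje .'.
Captured: group 1 = '3q', group 2 = 'u.', group 3 = ' 44jjfecgje .'.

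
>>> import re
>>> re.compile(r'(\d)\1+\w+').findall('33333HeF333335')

['3']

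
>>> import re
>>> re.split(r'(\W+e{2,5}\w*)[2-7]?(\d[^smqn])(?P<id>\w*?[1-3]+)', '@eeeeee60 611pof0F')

With a capturing group present, the delimiter's captured portion is kept in the result list.

['', '@eeeeee6', '0 ', '611', 'pof0F']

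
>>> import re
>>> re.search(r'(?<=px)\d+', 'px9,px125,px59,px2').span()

The `(?=…)`/`(?<=…)` assertion just peeks at neighbouring text; it doesn't advance the match position.
`search` walks the string left to right and returns the first match it finds.
The match spans [2:3] → '9'.

(2, 3)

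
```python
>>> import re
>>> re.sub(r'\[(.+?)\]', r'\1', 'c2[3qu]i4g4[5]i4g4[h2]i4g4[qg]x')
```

A non-greedy quantifier consumes as few characters as it can — just enough that the remainder of the pattern still matches from where it stops; whatever follows it matches normally.
`\1` in the replacement pulls in group 1's text for each match.

'c23qui4g45i4g4h2i4g4qgx'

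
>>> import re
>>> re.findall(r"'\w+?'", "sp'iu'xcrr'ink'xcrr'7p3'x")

["'iu'", "'ink'", "'7p3'"]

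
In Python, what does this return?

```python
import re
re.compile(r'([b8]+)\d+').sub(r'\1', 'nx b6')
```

'nx b'

The pattern matches one or more of one of [b8] (captured); then one or more of a digit.
Matches: at [3:5] → 'b6'.
`\1` in the replacement pulls in group 1's text for each match.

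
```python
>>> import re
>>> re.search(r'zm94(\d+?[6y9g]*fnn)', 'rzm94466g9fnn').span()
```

(1, 13)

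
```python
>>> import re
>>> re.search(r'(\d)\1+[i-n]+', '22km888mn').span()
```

`\1` is not a pattern — it's the concrete string captured by group 1, re-applied verbatim.
The match spans [0:4] → '22km'.

(0, 4)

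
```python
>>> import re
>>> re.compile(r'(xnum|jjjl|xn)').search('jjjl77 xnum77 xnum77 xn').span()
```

(0, 4)

Unlike `match`, `search` isn't anchored — it looks for the pattern anywhere in the string.
The match spans [0:4] → 'jjjl'.
Captured: group 1 = 'jjjl'.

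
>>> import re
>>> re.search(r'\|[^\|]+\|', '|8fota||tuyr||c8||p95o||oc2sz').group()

Unlike `match`, `search` isn't anchored — it looks for the pattern anywhere in the string.
The match spans [0:7] → '|8fota|'.

'|8fota|'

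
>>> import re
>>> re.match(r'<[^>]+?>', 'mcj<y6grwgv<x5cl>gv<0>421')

None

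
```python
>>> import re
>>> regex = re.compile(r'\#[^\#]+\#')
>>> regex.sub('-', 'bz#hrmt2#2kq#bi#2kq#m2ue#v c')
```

'bz-2kq-2kq-v c'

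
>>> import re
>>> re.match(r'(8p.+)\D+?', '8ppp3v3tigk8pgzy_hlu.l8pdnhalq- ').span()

(0, 32)

This matches the literal '8p', then one or more of any character (captured); then one or more of a non-digit (lazy).
`re.match` won't scan ahead — the pattern has to work from the very first character.
The match spans [0:32] → '8ppp3v3tigk8pgzy_hlu.l8pdnhalq- '.
Captured: group 1 = '8ppp3v3tigk8pgzy_hlu.l8pdnhalq-'.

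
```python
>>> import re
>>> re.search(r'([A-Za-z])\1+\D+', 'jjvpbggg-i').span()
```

(0, 10)

`\1` has to match the exact text group 1 already captured.
The match spans [0:10] → 'jjvpbggg-i'.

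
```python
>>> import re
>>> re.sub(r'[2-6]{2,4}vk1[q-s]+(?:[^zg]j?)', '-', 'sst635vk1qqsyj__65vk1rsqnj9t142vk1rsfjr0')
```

'sst-__-9t1-r0'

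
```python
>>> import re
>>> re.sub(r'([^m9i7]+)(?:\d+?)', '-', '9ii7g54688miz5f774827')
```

This matches one or more of any character except [m9i7] (captured); then one or more of a digit (lazy) (non-capturing group).
A non-greedy quantifier consumes as few characters as it can — just enough that the remainder of the pattern still matches from where it stops; whatever follows it matches normally.
Matches: at [4:10] → 'g54688'; at [12:16] → 'z5f7'; at [17:21] → '4827'.
`sub` substitutes '-' at each match site.

'9ii7-mi-7-'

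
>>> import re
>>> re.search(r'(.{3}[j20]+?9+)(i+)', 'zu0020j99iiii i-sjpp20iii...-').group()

'zu0020j99iiii'

Pattern: exactly 3 of any character, then one or more of one of [j20] (lazy), then one or more of a literal '9' (captured); then one or more of a literal 'i' (captured).
Unlike `match`, `search` isn't anchored — it looks for the pattern anywhere in the string.
The match spans [0:13] → 'zu0020j99iiii'.
Captured: group 1 = 'zu0020j99', group 2 = 'iiii'.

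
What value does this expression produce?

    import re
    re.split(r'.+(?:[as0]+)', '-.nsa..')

['', '..']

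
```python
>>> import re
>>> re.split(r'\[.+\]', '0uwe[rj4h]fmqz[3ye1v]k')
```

Each match becomes a cut point; 2 segments remain.

['0uwe', 'k']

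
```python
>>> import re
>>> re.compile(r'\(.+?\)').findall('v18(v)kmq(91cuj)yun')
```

Lazy quantifiers expand one character at a time until the remainder of the pattern can match.
Matches: at [3:6] → '(v)'; at [9:16] → '(91cuj)'.
No capturing groups, so `findall` returns the 2 full match strings.

['(v)', '(91cuj)']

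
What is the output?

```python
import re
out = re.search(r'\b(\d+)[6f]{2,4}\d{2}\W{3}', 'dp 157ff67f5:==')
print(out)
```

This matches a word boundary (`\b`, zero-width); then one or more of a digit (captured); then 2 to 4 of one of [6f], then exactly 2 of a digit; then exactly 3 of a non-word character.
`re.search` scans for the first position where the pattern succeeds.
Here nothing in the string fits, so the call returns None.

None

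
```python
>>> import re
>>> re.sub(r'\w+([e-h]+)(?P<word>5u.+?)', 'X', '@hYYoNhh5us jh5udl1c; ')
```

A non-greedy quantifier consumes as few characters as it can — just enough that the remainder of the pattern still matches from where it stops; whatever follows it matches normally.
Each match is replaced by 'X'.

'@X Xl1c; '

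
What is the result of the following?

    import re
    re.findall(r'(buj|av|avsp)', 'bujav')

['buj', 'av']

`findall` collects group 1 from each match (2 total).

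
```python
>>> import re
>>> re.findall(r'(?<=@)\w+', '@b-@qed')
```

['b', 'qed']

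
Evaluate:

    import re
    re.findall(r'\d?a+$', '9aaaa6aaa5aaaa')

['5aaaa']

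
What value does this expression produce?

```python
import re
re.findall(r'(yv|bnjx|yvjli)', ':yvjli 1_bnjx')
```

The regex engine tests alternatives in the order written; an earlier branch that matches wins even if a later one would match more.
Scanning left to right: at [1:3] match 'yv', group 1 = 'yv'; at [9:13] match 'bnjx', group 1 = 'bnjx'.
Because there's exactly one group, `findall` drops the full match and keeps group 1 from each hit.

['yv', 'bnjx']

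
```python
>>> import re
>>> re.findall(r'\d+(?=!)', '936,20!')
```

Lookahead/lookbehind check context without consuming it, so the matched span excludes the asserted characters.
Matches: at [4:6] → '20'.
`findall` yields the raw match text (1 of them) because the pattern has no groups.

['20']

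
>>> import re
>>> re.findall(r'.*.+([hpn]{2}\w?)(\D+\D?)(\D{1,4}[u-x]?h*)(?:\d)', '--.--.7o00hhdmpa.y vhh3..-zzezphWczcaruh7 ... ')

This matches zero or more of any character, then one or more of any character; then exactly 2 of one of [hpn], then optionally a word character (captured); then one or more of a non-digit, then optionally a non-digit (captured); then 1 to 4 of a non-digit, then optionally a character in [u-x], then zero or more of the literal 'h' (captured); then a digit (non-capturing group).
`findall` packs the 3 group values into a tuple for every match.

[('phW', 'czcaru', 'h')]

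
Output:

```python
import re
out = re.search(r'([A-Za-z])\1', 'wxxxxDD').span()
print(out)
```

The backreference `\1` re-matches whatever the first group consumed, character for character.
The match spans [1:3] → 'xx'.

(1, 3)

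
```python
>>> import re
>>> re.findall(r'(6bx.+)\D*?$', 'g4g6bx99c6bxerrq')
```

Because there's exactly one group, `findall` drops the full match and keeps group 1 from the one hit.

['6bx99c6bxerrq']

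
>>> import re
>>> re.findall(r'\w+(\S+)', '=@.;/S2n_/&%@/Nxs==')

['/&%@/Nxs==']

The pattern matches one or more of a word character; then one or more of a non-whitespace character (captured).
Scanning left to right: at [5:19] match 'S2n_/&%@/Nxs==', group 1 = '/&%@/Nxs=='.
One capturing group, so `findall` returns just the captured substring from the one match — 1 in all.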